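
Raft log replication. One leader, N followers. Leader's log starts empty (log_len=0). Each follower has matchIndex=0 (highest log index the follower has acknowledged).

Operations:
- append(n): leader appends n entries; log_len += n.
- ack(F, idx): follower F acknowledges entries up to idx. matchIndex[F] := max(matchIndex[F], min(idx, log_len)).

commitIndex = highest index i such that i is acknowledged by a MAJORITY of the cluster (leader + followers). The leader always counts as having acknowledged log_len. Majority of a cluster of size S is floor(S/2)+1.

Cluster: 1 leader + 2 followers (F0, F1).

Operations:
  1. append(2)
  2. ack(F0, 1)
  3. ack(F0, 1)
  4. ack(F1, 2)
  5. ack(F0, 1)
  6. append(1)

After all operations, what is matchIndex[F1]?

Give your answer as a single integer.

Op 1: append 2 -> log_len=2
Op 2: F0 acks idx 1 -> match: F0=1 F1=0; commitIndex=1
Op 3: F0 acks idx 1 -> match: F0=1 F1=0; commitIndex=1
Op 4: F1 acks idx 2 -> match: F0=1 F1=2; commitIndex=2
Op 5: F0 acks idx 1 -> match: F0=1 F1=2; commitIndex=2
Op 6: append 1 -> log_len=3

Answer: 2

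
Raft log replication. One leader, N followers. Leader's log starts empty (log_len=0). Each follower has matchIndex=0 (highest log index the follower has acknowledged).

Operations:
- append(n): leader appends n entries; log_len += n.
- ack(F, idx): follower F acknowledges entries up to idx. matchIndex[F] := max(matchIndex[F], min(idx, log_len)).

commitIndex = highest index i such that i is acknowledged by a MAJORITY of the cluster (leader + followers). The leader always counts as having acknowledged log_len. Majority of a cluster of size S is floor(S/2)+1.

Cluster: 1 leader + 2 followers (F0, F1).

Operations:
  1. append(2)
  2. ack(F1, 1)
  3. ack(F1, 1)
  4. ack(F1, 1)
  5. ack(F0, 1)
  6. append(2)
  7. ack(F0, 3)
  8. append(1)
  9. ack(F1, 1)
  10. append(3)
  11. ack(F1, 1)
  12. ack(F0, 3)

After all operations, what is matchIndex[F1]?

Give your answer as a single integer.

Op 1: append 2 -> log_len=2
Op 2: F1 acks idx 1 -> match: F0=0 F1=1; commitIndex=1
Op 3: F1 acks idx 1 -> match: F0=0 F1=1; commitIndex=1
Op 4: F1 acks idx 1 -> match: F0=0 F1=1; commitIndex=1
Op 5: F0 acks idx 1 -> match: F0=1 F1=1; commitIndex=1
Op 6: append 2 -> log_len=4
Op 7: F0 acks idx 3 -> match: F0=3 F1=1; commitIndex=3
Op 8: append 1 -> log_len=5
Op 9: F1 acks idx 1 -> match: F0=3 F1=1; commitIndex=3
Op 10: append 3 -> log_len=8
Op 11: F1 acks idx 1 -> match: F0=3 F1=1; commitIndex=3
Op 12: F0 acks idx 3 -> match: F0=3 F1=1; commitIndex=3

Answer: 1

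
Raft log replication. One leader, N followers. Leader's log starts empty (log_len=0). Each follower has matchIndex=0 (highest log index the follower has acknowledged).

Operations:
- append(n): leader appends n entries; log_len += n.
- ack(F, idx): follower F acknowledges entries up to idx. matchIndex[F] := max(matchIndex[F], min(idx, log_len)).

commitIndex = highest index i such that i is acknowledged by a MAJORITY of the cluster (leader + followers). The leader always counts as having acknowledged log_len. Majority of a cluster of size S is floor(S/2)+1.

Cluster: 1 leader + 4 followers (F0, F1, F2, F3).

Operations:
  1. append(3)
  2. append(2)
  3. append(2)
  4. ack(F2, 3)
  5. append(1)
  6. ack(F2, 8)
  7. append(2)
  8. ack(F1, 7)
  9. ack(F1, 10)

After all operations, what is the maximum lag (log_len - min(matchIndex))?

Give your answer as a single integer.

Op 1: append 3 -> log_len=3
Op 2: append 2 -> log_len=5
Op 3: append 2 -> log_len=7
Op 4: F2 acks idx 3 -> match: F0=0 F1=0 F2=3 F3=0; commitIndex=0
Op 5: append 1 -> log_len=8
Op 6: F2 acks idx 8 -> match: F0=0 F1=0 F2=8 F3=0; commitIndex=0
Op 7: append 2 -> log_len=10
Op 8: F1 acks idx 7 -> match: F0=0 F1=7 F2=8 F3=0; commitIndex=7
Op 9: F1 acks idx 10 -> match: F0=0 F1=10 F2=8 F3=0; commitIndex=8

Answer: 10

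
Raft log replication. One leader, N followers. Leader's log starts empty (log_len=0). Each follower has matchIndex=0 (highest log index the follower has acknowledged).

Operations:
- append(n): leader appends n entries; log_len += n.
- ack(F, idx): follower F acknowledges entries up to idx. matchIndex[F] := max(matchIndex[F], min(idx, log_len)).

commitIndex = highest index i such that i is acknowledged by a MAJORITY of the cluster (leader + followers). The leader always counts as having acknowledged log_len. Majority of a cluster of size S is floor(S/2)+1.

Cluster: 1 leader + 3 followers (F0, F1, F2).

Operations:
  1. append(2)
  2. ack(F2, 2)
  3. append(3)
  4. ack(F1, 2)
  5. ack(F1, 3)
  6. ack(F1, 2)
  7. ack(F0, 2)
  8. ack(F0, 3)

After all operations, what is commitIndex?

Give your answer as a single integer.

Op 1: append 2 -> log_len=2
Op 2: F2 acks idx 2 -> match: F0=0 F1=0 F2=2; commitIndex=0
Op 3: append 3 -> log_len=5
Op 4: F1 acks idx 2 -> match: F0=0 F1=2 F2=2; commitIndex=2
Op 5: F1 acks idx 3 -> match: F0=0 F1=3 F2=2; commitIndex=2
Op 6: F1 acks idx 2 -> match: F0=0 F1=3 F2=2; commitIndex=2
Op 7: F0 acks idx 2 -> match: F0=2 F1=3 F2=2; commitIndex=2
Op 8: F0 acks idx 3 -> match: F0=3 F1=3 F2=2; commitIndex=3

Answer: 3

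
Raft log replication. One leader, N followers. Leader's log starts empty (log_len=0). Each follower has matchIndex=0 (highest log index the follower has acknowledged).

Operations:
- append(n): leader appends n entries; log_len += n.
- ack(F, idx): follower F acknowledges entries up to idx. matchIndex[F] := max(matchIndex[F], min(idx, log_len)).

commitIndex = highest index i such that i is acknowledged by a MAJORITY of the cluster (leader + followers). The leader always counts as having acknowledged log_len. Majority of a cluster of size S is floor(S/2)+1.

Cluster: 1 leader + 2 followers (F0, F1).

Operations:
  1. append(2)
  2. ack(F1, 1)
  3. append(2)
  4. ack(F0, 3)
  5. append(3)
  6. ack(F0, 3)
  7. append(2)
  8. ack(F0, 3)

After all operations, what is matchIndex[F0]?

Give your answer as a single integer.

Op 1: append 2 -> log_len=2
Op 2: F1 acks idx 1 -> match: F0=0 F1=1; commitIndex=1
Op 3: append 2 -> log_len=4
Op 4: F0 acks idx 3 -> match: F0=3 F1=1; commitIndex=3
Op 5: append 3 -> log_len=7
Op 6: F0 acks idx 3 -> match: F0=3 F1=1; commitIndex=3
Op 7: append 2 -> log_len=9
Op 8: F0 acks idx 3 -> match: F0=3 F1=1; commitIndex=3

Answer: 3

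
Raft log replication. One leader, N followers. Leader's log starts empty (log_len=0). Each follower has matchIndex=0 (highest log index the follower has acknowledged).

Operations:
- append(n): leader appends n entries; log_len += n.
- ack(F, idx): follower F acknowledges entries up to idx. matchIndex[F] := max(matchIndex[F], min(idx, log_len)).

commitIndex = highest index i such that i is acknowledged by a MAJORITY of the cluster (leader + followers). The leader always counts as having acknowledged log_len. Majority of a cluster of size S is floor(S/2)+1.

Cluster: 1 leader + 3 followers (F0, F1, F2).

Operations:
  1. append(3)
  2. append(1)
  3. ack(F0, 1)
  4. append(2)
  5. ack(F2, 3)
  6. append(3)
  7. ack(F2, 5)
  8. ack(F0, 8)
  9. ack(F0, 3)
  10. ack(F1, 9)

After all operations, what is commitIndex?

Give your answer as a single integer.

Op 1: append 3 -> log_len=3
Op 2: append 1 -> log_len=4
Op 3: F0 acks idx 1 -> match: F0=1 F1=0 F2=0; commitIndex=0
Op 4: append 2 -> log_len=6
Op 5: F2 acks idx 3 -> match: F0=1 F1=0 F2=3; commitIndex=1
Op 6: append 3 -> log_len=9
Op 7: F2 acks idx 5 -> match: F0=1 F1=0 F2=5; commitIndex=1
Op 8: F0 acks idx 8 -> match: F0=8 F1=0 F2=5; commitIndex=5
Op 9: F0 acks idx 3 -> match: F0=8 F1=0 F2=5; commitIndex=5
Op 10: F1 acks idx 9 -> match: F0=8 F1=9 F2=5; commitIndex=8

Answer: 8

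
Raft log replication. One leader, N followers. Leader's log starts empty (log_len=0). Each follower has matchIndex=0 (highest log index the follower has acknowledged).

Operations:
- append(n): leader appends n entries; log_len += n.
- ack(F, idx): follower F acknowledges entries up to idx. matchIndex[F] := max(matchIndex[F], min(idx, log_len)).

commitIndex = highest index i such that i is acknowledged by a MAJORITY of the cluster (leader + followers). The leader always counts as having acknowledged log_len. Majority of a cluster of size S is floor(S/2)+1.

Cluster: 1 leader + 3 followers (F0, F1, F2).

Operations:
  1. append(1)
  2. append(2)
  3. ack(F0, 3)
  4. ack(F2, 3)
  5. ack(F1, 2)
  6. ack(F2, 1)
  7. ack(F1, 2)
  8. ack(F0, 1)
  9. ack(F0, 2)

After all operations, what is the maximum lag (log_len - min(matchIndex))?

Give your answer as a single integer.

Answer: 1

Derivation:
Op 1: append 1 -> log_len=1
Op 2: append 2 -> log_len=3
Op 3: F0 acks idx 3 -> match: F0=3 F1=0 F2=0; commitIndex=0
Op 4: F2 acks idx 3 -> match: F0=3 F1=0 F2=3; commitIndex=3
Op 5: F1 acks idx 2 -> match: F0=3 F1=2 F2=3; commitIndex=3
Op 6: F2 acks idx 1 -> match: F0=3 F1=2 F2=3; commitIndex=3
Op 7: F1 acks idx 2 -> match: F0=3 F1=2 F2=3; commitIndex=3
Op 8: F0 acks idx 1 -> match: F0=3 F1=2 F2=3; commitIndex=3
Op 9: F0 acks idx 2 -> match: F0=3 F1=2 F2=3; commitIndex=3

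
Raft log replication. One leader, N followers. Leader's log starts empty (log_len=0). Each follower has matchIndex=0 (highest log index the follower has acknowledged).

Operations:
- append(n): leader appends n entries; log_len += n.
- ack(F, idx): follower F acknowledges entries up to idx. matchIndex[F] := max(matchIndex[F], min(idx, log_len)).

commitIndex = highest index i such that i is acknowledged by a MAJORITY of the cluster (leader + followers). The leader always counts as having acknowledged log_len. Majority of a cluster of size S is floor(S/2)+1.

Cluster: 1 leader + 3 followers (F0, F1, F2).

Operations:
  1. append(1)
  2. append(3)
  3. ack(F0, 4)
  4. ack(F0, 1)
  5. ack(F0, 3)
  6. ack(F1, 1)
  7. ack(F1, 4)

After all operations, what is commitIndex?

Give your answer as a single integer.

Op 1: append 1 -> log_len=1
Op 2: append 3 -> log_len=4
Op 3: F0 acks idx 4 -> match: F0=4 F1=0 F2=0; commitIndex=0
Op 4: F0 acks idx 1 -> match: F0=4 F1=0 F2=0; commitIndex=0
Op 5: F0 acks idx 3 -> match: F0=4 F1=0 F2=0; commitIndex=0
Op 6: F1 acks idx 1 -> match: F0=4 F1=1 F2=0; commitIndex=1
Op 7: F1 acks idx 4 -> match: F0=4 F1=4 F2=0; commitIndex=4

Answer: 4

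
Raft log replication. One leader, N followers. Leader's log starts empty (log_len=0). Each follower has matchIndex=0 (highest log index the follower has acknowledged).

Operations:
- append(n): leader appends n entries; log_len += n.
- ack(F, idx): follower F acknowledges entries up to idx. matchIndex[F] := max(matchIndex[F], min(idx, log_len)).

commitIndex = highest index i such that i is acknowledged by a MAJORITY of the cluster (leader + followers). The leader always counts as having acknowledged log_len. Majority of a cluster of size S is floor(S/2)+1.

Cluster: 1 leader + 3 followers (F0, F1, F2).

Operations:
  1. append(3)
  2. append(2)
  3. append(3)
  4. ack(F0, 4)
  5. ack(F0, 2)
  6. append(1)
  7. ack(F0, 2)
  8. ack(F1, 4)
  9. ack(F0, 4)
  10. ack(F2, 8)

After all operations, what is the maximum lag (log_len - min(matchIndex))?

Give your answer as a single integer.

Answer: 5

Derivation:
Op 1: append 3 -> log_len=3
Op 2: append 2 -> log_len=5
Op 3: append 3 -> log_len=8
Op 4: F0 acks idx 4 -> match: F0=4 F1=0 F2=0; commitIndex=0
Op 5: F0 acks idx 2 -> match: F0=4 F1=0 F2=0; commitIndex=0
Op 6: append 1 -> log_len=9
Op 7: F0 acks idx 2 -> match: F0=4 F1=0 F2=0; commitIndex=0
Op 8: F1 acks idx 4 -> match: F0=4 F1=4 F2=0; commitIndex=4
Op 9: F0 acks idx 4 -> match: F0=4 F1=4 F2=0; commitIndex=4
Op 10: F2 acks idx 8 -> match: F0=4 F1=4 F2=8; commitIndex=4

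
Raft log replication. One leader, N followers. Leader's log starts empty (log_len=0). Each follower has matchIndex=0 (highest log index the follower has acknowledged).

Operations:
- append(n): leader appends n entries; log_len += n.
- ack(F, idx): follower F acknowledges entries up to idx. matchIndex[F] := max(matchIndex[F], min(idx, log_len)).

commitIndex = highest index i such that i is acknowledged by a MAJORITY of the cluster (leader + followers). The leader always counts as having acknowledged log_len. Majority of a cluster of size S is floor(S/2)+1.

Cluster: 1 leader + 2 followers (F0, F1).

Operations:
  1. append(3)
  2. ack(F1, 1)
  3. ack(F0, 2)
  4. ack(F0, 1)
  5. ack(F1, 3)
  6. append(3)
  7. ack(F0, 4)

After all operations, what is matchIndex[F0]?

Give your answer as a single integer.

Op 1: append 3 -> log_len=3
Op 2: F1 acks idx 1 -> match: F0=0 F1=1; commitIndex=1
Op 3: F0 acks idx 2 -> match: F0=2 F1=1; commitIndex=2
Op 4: F0 acks idx 1 -> match: F0=2 F1=1; commitIndex=2
Op 5: F1 acks idx 3 -> match: F0=2 F1=3; commitIndex=3
Op 6: append 3 -> log_len=6
Op 7: F0 acks idx 4 -> match: F0=4 F1=3; commitIndex=4

Answer: 4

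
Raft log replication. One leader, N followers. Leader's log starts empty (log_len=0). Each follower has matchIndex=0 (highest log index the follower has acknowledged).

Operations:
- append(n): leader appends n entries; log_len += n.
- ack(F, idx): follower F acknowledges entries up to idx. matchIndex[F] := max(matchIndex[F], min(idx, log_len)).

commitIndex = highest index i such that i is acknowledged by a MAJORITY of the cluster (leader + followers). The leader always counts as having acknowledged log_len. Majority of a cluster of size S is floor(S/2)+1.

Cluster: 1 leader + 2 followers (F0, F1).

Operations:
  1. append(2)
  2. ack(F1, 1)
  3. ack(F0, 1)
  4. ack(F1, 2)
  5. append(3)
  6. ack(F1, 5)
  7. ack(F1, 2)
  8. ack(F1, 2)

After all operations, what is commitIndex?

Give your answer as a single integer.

Answer: 5

Derivation:
Op 1: append 2 -> log_len=2
Op 2: F1 acks idx 1 -> match: F0=0 F1=1; commitIndex=1
Op 3: F0 acks idx 1 -> match: F0=1 F1=1; commitIndex=1
Op 4: F1 acks idx 2 -> match: F0=1 F1=2; commitIndex=2
Op 5: append 3 -> log_len=5
Op 6: F1 acks idx 5 -> match: F0=1 F1=5; commitIndex=5
Op 7: F1 acks idx 2 -> match: F0=1 F1=5; commitIndex=5
Op 8: F1 acks idx 2 -> match: F0=1 F1=5; commitIndex=5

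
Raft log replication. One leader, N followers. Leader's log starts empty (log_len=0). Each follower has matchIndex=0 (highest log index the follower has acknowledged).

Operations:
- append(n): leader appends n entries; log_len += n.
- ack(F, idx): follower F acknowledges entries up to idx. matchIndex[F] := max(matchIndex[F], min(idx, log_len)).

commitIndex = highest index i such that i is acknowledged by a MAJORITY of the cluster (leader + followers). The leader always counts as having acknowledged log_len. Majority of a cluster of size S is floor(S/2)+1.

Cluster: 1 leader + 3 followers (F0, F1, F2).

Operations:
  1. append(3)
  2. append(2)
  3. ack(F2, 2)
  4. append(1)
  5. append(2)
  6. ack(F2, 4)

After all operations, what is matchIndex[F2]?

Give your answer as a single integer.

Answer: 4

Derivation:
Op 1: append 3 -> log_len=3
Op 2: append 2 -> log_len=5
Op 3: F2 acks idx 2 -> match: F0=0 F1=0 F2=2; commitIndex=0
Op 4: append 1 -> log_len=6
Op 5: append 2 -> log_len=8
Op 6: F2 acks idx 4 -> match: F0=0 F1=0 F2=4; commitIndex=0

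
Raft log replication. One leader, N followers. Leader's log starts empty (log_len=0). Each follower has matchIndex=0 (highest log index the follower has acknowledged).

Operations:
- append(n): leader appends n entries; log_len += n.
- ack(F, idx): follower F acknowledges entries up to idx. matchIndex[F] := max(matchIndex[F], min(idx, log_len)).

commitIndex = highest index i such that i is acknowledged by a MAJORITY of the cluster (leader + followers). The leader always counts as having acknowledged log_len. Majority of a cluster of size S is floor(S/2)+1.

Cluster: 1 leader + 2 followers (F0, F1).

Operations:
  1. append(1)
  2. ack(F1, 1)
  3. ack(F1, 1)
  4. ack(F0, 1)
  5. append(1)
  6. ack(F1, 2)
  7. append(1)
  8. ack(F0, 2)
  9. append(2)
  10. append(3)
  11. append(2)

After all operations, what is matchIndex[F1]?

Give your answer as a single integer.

Answer: 2

Derivation:
Op 1: append 1 -> log_len=1
Op 2: F1 acks idx 1 -> match: F0=0 F1=1; commitIndex=1
Op 3: F1 acks idx 1 -> match: F0=0 F1=1; commitIndex=1
Op 4: F0 acks idx 1 -> match: F0=1 F1=1; commitIndex=1
Op 5: append 1 -> log_len=2
Op 6: F1 acks idx 2 -> match: F0=1 F1=2; commitIndex=2
Op 7: append 1 -> log_len=3
Op 8: F0 acks idx 2 -> match: F0=2 F1=2; commitIndex=2
Op 9: append 2 -> log_len=5
Op 10: append 3 -> log_len=8
Op 11: append 2 -> log_len=10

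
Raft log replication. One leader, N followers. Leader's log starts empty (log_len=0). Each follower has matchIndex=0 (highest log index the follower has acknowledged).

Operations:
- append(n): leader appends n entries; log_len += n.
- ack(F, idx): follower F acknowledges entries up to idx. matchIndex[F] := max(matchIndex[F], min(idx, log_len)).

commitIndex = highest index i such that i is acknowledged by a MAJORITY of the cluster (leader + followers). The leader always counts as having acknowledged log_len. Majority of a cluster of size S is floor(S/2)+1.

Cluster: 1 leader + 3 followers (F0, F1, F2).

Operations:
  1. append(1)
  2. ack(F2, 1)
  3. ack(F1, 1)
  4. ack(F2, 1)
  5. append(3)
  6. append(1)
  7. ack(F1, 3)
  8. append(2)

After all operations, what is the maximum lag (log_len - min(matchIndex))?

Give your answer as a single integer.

Answer: 7

Derivation:
Op 1: append 1 -> log_len=1
Op 2: F2 acks idx 1 -> match: F0=0 F1=0 F2=1; commitIndex=0
Op 3: F1 acks idx 1 -> match: F0=0 F1=1 F2=1; commitIndex=1
Op 4: F2 acks idx 1 -> match: F0=0 F1=1 F2=1; commitIndex=1
Op 5: append 3 -> log_len=4
Op 6: append 1 -> log_len=5
Op 7: F1 acks idx 3 -> match: F0=0 F1=3 F2=1; commitIndex=1
Op 8: append 2 -> log_len=7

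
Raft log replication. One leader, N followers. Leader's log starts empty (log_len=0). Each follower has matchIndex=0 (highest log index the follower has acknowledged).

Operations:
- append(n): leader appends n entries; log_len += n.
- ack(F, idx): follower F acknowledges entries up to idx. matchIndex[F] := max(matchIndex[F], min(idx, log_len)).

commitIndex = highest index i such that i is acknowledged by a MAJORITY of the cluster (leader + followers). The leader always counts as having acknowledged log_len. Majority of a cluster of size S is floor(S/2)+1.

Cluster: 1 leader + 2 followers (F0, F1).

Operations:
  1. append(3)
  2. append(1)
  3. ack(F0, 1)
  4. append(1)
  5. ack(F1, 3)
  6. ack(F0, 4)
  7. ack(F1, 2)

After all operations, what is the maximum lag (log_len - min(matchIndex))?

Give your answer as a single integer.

Answer: 2

Derivation:
Op 1: append 3 -> log_len=3
Op 2: append 1 -> log_len=4
Op 3: F0 acks idx 1 -> match: F0=1 F1=0; commitIndex=1
Op 4: append 1 -> log_len=5
Op 5: F1 acks idx 3 -> match: F0=1 F1=3; commitIndex=3
Op 6: F0 acks idx 4 -> match: F0=4 F1=3; commitIndex=4
Op 7: F1 acks idx 2 -> match: F0=4 F1=3; commitIndex=4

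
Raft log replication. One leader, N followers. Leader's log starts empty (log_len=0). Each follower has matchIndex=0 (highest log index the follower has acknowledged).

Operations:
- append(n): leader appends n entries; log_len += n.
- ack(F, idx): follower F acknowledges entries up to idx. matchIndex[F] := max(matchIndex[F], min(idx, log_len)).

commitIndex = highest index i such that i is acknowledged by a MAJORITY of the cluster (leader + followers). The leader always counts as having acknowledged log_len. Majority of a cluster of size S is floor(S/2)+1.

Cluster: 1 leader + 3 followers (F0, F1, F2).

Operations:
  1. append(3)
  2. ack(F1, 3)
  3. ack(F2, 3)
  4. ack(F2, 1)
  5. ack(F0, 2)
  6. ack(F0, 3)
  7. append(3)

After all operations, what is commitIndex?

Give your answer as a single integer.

Answer: 3

Derivation:
Op 1: append 3 -> log_len=3
Op 2: F1 acks idx 3 -> match: F0=0 F1=3 F2=0; commitIndex=0
Op 3: F2 acks idx 3 -> match: F0=0 F1=3 F2=3; commitIndex=3
Op 4: F2 acks idx 1 -> match: F0=0 F1=3 F2=3; commitIndex=3
Op 5: F0 acks idx 2 -> match: F0=2 F1=3 F2=3; commitIndex=3
Op 6: F0 acks idx 3 -> match: F0=3 F1=3 F2=3; commitIndex=3
Op 7: append 3 -> log_len=6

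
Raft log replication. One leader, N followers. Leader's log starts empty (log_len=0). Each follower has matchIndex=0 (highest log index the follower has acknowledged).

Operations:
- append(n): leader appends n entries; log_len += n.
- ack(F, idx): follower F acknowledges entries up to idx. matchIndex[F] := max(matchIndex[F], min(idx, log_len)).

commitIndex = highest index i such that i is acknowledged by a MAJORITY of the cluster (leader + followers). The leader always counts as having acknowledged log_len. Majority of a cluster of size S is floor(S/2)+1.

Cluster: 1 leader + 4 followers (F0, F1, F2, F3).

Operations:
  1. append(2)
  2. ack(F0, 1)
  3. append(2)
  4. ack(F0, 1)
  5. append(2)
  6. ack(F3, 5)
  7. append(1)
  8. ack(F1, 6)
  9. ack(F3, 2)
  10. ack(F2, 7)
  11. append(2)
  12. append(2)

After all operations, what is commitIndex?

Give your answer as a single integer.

Op 1: append 2 -> log_len=2
Op 2: F0 acks idx 1 -> match: F0=1 F1=0 F2=0 F3=0; commitIndex=0
Op 3: append 2 -> log_len=4
Op 4: F0 acks idx 1 -> match: F0=1 F1=0 F2=0 F3=0; commitIndex=0
Op 5: append 2 -> log_len=6
Op 6: F3 acks idx 5 -> match: F0=1 F1=0 F2=0 F3=5; commitIndex=1
Op 7: append 1 -> log_len=7
Op 8: F1 acks idx 6 -> match: F0=1 F1=6 F2=0 F3=5; commitIndex=5
Op 9: F3 acks idx 2 -> match: F0=1 F1=6 F2=0 F3=5; commitIndex=5
Op 10: F2 acks idx 7 -> match: F0=1 F1=6 F2=7 F3=5; commitIndex=6
Op 11: append 2 -> log_len=9
Op 12: append 2 -> log_len=11

Answer: 6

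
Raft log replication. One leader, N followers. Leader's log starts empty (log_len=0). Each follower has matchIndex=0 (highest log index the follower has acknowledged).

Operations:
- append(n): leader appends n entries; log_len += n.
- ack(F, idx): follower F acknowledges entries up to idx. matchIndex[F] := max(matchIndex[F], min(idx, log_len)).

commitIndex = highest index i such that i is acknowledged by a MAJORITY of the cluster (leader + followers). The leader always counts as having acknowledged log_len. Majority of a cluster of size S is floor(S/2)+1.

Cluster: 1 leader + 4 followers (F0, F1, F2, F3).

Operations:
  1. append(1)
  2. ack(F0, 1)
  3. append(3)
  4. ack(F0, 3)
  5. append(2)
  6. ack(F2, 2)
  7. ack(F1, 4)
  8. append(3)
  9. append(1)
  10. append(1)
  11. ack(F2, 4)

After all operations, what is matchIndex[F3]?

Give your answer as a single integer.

Answer: 0

Derivation:
Op 1: append 1 -> log_len=1
Op 2: F0 acks idx 1 -> match: F0=1 F1=0 F2=0 F3=0; commitIndex=0
Op 3: append 3 -> log_len=4
Op 4: F0 acks idx 3 -> match: F0=3 F1=0 F2=0 F3=0; commitIndex=0
Op 5: append 2 -> log_len=6
Op 6: F2 acks idx 2 -> match: F0=3 F1=0 F2=2 F3=0; commitIndex=2
Op 7: F1 acks idx 4 -> match: F0=3 F1=4 F2=2 F3=0; commitIndex=3
Op 8: append 3 -> log_len=9
Op 9: append 1 -> log_len=10
Op 10: append 1 -> log_len=11
Op 11: F2 acks idx 4 -> match: F0=3 F1=4 F2=4 F3=0; commitIndex=4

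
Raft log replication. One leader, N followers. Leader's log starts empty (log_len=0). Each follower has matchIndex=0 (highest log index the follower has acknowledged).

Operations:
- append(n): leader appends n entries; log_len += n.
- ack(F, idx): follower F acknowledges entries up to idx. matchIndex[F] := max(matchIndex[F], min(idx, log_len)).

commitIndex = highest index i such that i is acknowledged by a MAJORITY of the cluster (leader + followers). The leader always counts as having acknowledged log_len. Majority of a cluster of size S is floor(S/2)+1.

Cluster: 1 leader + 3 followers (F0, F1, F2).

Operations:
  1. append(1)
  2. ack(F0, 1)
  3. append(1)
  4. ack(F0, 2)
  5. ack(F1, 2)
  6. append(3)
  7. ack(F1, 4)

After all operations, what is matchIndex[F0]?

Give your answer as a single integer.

Answer: 2

Derivation:
Op 1: append 1 -> log_len=1
Op 2: F0 acks idx 1 -> match: F0=1 F1=0 F2=0; commitIndex=0
Op 3: append 1 -> log_len=2
Op 4: F0 acks idx 2 -> match: F0=2 F1=0 F2=0; commitIndex=0
Op 5: F1 acks idx 2 -> match: F0=2 F1=2 F2=0; commitIndex=2
Op 6: append 3 -> log_len=5
Op 7: F1 acks idx 4 -> match: F0=2 F1=4 F2=0; commitIndex=2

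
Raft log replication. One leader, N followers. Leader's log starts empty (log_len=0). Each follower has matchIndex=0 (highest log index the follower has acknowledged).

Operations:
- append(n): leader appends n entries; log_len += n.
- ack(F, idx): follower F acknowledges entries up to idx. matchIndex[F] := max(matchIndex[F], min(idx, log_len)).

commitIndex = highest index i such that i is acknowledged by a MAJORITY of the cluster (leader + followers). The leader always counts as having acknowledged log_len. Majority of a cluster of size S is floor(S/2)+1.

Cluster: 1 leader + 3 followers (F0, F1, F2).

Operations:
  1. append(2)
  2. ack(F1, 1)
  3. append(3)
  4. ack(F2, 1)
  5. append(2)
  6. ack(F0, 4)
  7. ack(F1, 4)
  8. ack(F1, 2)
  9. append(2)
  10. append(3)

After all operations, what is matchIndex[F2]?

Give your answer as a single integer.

Op 1: append 2 -> log_len=2
Op 2: F1 acks idx 1 -> match: F0=0 F1=1 F2=0; commitIndex=0
Op 3: append 3 -> log_len=5
Op 4: F2 acks idx 1 -> match: F0=0 F1=1 F2=1; commitIndex=1
Op 5: append 2 -> log_len=7
Op 6: F0 acks idx 4 -> match: F0=4 F1=1 F2=1; commitIndex=1
Op 7: F1 acks idx 4 -> match: F0=4 F1=4 F2=1; commitIndex=4
Op 8: F1 acks idx 2 -> match: F0=4 F1=4 F2=1; commitIndex=4
Op 9: append 2 -> log_len=9
Op 10: append 3 -> log_len=12

Answer: 1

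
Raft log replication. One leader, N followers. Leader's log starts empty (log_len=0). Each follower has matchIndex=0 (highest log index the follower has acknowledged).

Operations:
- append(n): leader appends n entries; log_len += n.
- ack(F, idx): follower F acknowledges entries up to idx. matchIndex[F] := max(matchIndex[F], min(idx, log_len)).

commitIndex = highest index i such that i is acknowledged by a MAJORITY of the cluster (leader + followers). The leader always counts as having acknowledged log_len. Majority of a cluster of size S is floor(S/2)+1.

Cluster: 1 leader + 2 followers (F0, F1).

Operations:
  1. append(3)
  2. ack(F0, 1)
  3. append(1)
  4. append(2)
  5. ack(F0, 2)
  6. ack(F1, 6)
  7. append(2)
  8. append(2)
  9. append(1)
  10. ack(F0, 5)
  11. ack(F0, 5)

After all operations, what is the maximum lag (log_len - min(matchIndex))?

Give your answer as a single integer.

Answer: 6

Derivation:
Op 1: append 3 -> log_len=3
Op 2: F0 acks idx 1 -> match: F0=1 F1=0; commitIndex=1
Op 3: append 1 -> log_len=4
Op 4: append 2 -> log_len=6
Op 5: F0 acks idx 2 -> match: F0=2 F1=0; commitIndex=2
Op 6: F1 acks idx 6 -> match: F0=2 F1=6; commitIndex=6
Op 7: append 2 -> log_len=8
Op 8: append 2 -> log_len=10
Op 9: append 1 -> log_len=11
Op 10: F0 acks idx 5 -> match: F0=5 F1=6; commitIndex=6
Op 11: F0 acks idx 5 -> match: F0=5 F1=6; commitIndex=6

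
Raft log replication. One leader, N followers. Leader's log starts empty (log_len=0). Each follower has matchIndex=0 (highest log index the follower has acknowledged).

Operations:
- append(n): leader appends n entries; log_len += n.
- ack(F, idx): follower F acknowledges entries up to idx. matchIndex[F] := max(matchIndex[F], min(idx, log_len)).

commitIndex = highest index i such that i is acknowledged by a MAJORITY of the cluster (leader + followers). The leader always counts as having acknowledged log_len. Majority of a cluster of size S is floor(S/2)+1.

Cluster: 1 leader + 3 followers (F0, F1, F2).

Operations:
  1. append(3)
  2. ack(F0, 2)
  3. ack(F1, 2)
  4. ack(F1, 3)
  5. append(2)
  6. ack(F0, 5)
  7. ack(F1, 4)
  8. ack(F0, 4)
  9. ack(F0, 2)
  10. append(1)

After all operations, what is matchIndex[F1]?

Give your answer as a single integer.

Op 1: append 3 -> log_len=3
Op 2: F0 acks idx 2 -> match: F0=2 F1=0 F2=0; commitIndex=0
Op 3: F1 acks idx 2 -> match: F0=2 F1=2 F2=0; commitIndex=2
Op 4: F1 acks idx 3 -> match: F0=2 F1=3 F2=0; commitIndex=2
Op 5: append 2 -> log_len=5
Op 6: F0 acks idx 5 -> match: F0=5 F1=3 F2=0; commitIndex=3
Op 7: F1 acks idx 4 -> match: F0=5 F1=4 F2=0; commitIndex=4
Op 8: F0 acks idx 4 -> match: F0=5 F1=4 F2=0; commitIndex=4
Op 9: F0 acks idx 2 -> match: F0=5 F1=4 F2=0; commitIndex=4
Op 10: append 1 -> log_len=6

Answer: 4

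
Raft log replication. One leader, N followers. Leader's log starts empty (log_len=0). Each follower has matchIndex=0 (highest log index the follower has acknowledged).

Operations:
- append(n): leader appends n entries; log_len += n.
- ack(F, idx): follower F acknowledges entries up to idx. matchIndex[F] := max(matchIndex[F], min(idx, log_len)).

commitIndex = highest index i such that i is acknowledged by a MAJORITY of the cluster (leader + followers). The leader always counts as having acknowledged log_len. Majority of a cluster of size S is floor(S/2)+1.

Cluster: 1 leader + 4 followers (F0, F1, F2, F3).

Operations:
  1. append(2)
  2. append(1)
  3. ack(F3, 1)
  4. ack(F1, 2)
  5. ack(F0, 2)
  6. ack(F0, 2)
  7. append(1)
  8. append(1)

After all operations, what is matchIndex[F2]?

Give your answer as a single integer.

Op 1: append 2 -> log_len=2
Op 2: append 1 -> log_len=3
Op 3: F3 acks idx 1 -> match: F0=0 F1=0 F2=0 F3=1; commitIndex=0
Op 4: F1 acks idx 2 -> match: F0=0 F1=2 F2=0 F3=1; commitIndex=1
Op 5: F0 acks idx 2 -> match: F0=2 F1=2 F2=0 F3=1; commitIndex=2
Op 6: F0 acks idx 2 -> match: F0=2 F1=2 F2=0 F3=1; commitIndex=2
Op 7: append 1 -> log_len=4
Op 8: append 1 -> log_len=5

Answer: 0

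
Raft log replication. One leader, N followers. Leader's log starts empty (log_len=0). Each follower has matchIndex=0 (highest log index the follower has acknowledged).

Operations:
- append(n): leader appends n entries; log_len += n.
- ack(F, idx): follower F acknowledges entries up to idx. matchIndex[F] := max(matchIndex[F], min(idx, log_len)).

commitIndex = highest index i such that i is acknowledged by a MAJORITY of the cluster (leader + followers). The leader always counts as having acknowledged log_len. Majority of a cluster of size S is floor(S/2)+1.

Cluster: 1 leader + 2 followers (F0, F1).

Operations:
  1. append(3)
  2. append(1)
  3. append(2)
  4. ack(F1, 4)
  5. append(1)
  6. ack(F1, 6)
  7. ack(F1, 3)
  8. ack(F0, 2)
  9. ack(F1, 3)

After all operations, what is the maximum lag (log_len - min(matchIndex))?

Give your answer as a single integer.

Op 1: append 3 -> log_len=3
Op 2: append 1 -> log_len=4
Op 3: append 2 -> log_len=6
Op 4: F1 acks idx 4 -> match: F0=0 F1=4; commitIndex=4
Op 5: append 1 -> log_len=7
Op 6: F1 acks idx 6 -> match: F0=0 F1=6; commitIndex=6
Op 7: F1 acks idx 3 -> match: F0=0 F1=6; commitIndex=6
Op 8: F0 acks idx 2 -> match: F0=2 F1=6; commitIndex=6
Op 9: F1 acks idx 3 -> match: F0=2 F1=6; commitIndex=6

Answer: 5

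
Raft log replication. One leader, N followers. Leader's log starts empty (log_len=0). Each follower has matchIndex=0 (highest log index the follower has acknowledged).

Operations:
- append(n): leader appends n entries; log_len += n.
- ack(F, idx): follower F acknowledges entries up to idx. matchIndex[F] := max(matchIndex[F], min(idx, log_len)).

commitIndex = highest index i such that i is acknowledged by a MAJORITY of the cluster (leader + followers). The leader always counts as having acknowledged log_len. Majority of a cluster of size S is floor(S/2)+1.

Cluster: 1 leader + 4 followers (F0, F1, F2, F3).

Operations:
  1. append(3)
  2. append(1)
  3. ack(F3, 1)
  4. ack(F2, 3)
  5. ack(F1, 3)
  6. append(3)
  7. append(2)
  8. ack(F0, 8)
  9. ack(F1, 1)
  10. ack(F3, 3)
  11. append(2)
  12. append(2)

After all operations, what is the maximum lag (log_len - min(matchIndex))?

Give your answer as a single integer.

Op 1: append 3 -> log_len=3
Op 2: append 1 -> log_len=4
Op 3: F3 acks idx 1 -> match: F0=0 F1=0 F2=0 F3=1; commitIndex=0
Op 4: F2 acks idx 3 -> match: F0=0 F1=0 F2=3 F3=1; commitIndex=1
Op 5: F1 acks idx 3 -> match: F0=0 F1=3 F2=3 F3=1; commitIndex=3
Op 6: append 3 -> log_len=7
Op 7: append 2 -> log_len=9
Op 8: F0 acks idx 8 -> match: F0=8 F1=3 F2=3 F3=1; commitIndex=3
Op 9: F1 acks idx 1 -> match: F0=8 F1=3 F2=3 F3=1; commitIndex=3
Op 10: F3 acks idx 3 -> match: F0=8 F1=3 F2=3 F3=3; commitIndex=3
Op 11: append 2 -> log_len=11
Op 12: append 2 -> log_len=13

Answer: 10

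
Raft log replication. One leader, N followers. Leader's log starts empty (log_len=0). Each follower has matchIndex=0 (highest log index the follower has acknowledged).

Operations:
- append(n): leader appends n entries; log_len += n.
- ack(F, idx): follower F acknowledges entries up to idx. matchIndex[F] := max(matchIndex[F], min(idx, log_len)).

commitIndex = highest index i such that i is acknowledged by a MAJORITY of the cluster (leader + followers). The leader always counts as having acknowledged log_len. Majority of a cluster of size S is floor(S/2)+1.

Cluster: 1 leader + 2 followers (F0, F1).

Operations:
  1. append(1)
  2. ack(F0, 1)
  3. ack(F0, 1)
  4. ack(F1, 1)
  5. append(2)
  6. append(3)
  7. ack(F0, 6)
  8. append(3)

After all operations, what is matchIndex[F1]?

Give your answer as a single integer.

Answer: 1

Derivation:
Op 1: append 1 -> log_len=1
Op 2: F0 acks idx 1 -> match: F0=1 F1=0; commitIndex=1
Op 3: F0 acks idx 1 -> match: F0=1 F1=0; commitIndex=1
Op 4: F1 acks idx 1 -> match: F0=1 F1=1; commitIndex=1
Op 5: append 2 -> log_len=3
Op 6: append 3 -> log_len=6
Op 7: F0 acks idx 6 -> match: F0=6 F1=1; commitIndex=6
Op 8: append 3 -> log_len=9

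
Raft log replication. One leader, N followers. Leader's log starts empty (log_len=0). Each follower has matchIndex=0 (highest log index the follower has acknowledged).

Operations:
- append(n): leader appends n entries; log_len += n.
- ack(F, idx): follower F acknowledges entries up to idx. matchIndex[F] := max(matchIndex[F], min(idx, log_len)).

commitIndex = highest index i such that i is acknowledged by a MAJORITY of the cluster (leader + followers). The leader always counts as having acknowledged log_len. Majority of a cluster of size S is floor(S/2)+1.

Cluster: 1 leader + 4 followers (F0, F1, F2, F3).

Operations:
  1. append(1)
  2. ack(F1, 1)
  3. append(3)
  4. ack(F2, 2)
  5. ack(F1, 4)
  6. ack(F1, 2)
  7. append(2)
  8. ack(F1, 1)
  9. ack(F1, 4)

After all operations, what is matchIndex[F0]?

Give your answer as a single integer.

Answer: 0

Derivation:
Op 1: append 1 -> log_len=1
Op 2: F1 acks idx 1 -> match: F0=0 F1=1 F2=0 F3=0; commitIndex=0
Op 3: append 3 -> log_len=4
Op 4: F2 acks idx 2 -> match: F0=0 F1=1 F2=2 F3=0; commitIndex=1
Op 5: F1 acks idx 4 -> match: F0=0 F1=4 F2=2 F3=0; commitIndex=2
Op 6: F1 acks idx 2 -> match: F0=0 F1=4 F2=2 F3=0; commitIndex=2
Op 7: append 2 -> log_len=6
Op 8: F1 acks idx 1 -> match: F0=0 F1=4 F2=2 F3=0; commitIndex=2
Op 9: F1 acks idx 4 -> match: F0=0 F1=4 F2=2 F3=0; commitIndex=2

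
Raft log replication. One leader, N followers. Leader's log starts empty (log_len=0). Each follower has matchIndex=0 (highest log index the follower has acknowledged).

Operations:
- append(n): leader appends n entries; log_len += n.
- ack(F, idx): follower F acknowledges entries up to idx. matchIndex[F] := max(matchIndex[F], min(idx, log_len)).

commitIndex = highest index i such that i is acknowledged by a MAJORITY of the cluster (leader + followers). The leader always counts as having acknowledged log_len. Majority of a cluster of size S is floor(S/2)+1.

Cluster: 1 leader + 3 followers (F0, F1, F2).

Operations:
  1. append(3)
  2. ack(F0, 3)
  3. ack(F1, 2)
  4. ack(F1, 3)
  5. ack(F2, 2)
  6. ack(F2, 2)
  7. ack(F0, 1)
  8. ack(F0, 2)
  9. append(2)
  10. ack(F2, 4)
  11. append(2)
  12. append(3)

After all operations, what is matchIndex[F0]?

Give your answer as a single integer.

Op 1: append 3 -> log_len=3
Op 2: F0 acks idx 3 -> match: F0=3 F1=0 F2=0; commitIndex=0
Op 3: F1 acks idx 2 -> match: F0=3 F1=2 F2=0; commitIndex=2
Op 4: F1 acks idx 3 -> match: F0=3 F1=3 F2=0; commitIndex=3
Op 5: F2 acks idx 2 -> match: F0=3 F1=3 F2=2; commitIndex=3
Op 6: F2 acks idx 2 -> match: F0=3 F1=3 F2=2; commitIndex=3
Op 7: F0 acks idx 1 -> match: F0=3 F1=3 F2=2; commitIndex=3
Op 8: F0 acks idx 2 -> match: F0=3 F1=3 F2=2; commitIndex=3
Op 9: append 2 -> log_len=5
Op 10: F2 acks idx 4 -> match: F0=3 F1=3 F2=4; commitIndex=3
Op 11: append 2 -> log_len=7
Op 12: append 3 -> log_len=10

Answer: 3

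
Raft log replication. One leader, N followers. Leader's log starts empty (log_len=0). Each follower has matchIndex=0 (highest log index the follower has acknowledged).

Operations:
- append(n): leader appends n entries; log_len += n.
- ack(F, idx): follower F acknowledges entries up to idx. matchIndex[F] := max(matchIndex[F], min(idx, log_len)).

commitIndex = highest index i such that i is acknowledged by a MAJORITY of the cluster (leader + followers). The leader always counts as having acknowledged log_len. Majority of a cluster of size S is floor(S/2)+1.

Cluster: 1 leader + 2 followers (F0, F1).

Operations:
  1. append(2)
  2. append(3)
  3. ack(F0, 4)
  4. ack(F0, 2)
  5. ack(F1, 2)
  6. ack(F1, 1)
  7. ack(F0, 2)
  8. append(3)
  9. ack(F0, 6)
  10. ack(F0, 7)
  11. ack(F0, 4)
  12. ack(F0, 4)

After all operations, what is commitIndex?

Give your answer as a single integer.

Answer: 7

Derivation:
Op 1: append 2 -> log_len=2
Op 2: append 3 -> log_len=5
Op 3: F0 acks idx 4 -> match: F0=4 F1=0; commitIndex=4
Op 4: F0 acks idx 2 -> match: F0=4 F1=0; commitIndex=4
Op 5: F1 acks idx 2 -> match: F0=4 F1=2; commitIndex=4
Op 6: F1 acks idx 1 -> match: F0=4 F1=2; commitIndex=4
Op 7: F0 acks idx 2 -> match: F0=4 F1=2; commitIndex=4
Op 8: append 3 -> log_len=8
Op 9: F0 acks idx 6 -> match: F0=6 F1=2; commitIndex=6
Op 10: F0 acks idx 7 -> match: F0=7 F1=2; commitIndex=7
Op 11: F0 acks idx 4 -> match: F0=7 F1=2; commitIndex=7
Op 12: F0 acks idx 4 -> match: F0=7 F1=2; commitIndex=7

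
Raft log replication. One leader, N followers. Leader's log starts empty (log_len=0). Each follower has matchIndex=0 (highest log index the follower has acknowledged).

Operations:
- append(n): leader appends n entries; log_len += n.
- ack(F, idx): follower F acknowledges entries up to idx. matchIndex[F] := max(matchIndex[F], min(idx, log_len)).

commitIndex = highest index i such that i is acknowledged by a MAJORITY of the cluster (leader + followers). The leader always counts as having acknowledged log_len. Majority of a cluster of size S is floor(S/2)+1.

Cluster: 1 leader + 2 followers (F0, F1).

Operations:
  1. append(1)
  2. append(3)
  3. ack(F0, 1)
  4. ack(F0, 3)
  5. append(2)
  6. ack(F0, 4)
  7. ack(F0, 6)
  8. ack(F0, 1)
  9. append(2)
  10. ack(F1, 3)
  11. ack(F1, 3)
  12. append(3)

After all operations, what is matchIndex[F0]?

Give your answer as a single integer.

Answer: 6

Derivation:
Op 1: append 1 -> log_len=1
Op 2: append 3 -> log_len=4
Op 3: F0 acks idx 1 -> match: F0=1 F1=0; commitIndex=1
Op 4: F0 acks idx 3 -> match: F0=3 F1=0; commitIndex=3
Op 5: append 2 -> log_len=6
Op 6: F0 acks idx 4 -> match: F0=4 F1=0; commitIndex=4
Op 7: F0 acks idx 6 -> match: F0=6 F1=0; commitIndex=6
Op 8: F0 acks idx 1 -> match: F0=6 F1=0; commitIndex=6
Op 9: append 2 -> log_len=8
Op 10: F1 acks idx 3 -> match: F0=6 F1=3; commitIndex=6
Op 11: F1 acks idx 3 -> match: F0=6 F1=3; commitIndex=6
Op 12: append 3 -> log_len=11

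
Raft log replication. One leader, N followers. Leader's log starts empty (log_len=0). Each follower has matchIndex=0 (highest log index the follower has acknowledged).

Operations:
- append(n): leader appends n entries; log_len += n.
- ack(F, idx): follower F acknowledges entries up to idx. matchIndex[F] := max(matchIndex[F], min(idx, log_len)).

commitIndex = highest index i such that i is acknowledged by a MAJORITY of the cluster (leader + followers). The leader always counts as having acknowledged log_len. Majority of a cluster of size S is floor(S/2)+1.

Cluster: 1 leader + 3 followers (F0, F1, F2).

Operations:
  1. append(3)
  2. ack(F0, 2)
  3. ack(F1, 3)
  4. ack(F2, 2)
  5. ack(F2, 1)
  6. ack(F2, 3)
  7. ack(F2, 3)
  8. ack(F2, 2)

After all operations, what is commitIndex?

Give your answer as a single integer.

Op 1: append 3 -> log_len=3
Op 2: F0 acks idx 2 -> match: F0=2 F1=0 F2=0; commitIndex=0
Op 3: F1 acks idx 3 -> match: F0=2 F1=3 F2=0; commitIndex=2
Op 4: F2 acks idx 2 -> match: F0=2 F1=3 F2=2; commitIndex=2
Op 5: F2 acks idx 1 -> match: F0=2 F1=3 F2=2; commitIndex=2
Op 6: F2 acks idx 3 -> match: F0=2 F1=3 F2=3; commitIndex=3
Op 7: F2 acks idx 3 -> match: F0=2 F1=3 F2=3; commitIndex=3
Op 8: F2 acks idx 2 -> match: F0=2 F1=3 F2=3; commitIndex=3

Answer: 3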